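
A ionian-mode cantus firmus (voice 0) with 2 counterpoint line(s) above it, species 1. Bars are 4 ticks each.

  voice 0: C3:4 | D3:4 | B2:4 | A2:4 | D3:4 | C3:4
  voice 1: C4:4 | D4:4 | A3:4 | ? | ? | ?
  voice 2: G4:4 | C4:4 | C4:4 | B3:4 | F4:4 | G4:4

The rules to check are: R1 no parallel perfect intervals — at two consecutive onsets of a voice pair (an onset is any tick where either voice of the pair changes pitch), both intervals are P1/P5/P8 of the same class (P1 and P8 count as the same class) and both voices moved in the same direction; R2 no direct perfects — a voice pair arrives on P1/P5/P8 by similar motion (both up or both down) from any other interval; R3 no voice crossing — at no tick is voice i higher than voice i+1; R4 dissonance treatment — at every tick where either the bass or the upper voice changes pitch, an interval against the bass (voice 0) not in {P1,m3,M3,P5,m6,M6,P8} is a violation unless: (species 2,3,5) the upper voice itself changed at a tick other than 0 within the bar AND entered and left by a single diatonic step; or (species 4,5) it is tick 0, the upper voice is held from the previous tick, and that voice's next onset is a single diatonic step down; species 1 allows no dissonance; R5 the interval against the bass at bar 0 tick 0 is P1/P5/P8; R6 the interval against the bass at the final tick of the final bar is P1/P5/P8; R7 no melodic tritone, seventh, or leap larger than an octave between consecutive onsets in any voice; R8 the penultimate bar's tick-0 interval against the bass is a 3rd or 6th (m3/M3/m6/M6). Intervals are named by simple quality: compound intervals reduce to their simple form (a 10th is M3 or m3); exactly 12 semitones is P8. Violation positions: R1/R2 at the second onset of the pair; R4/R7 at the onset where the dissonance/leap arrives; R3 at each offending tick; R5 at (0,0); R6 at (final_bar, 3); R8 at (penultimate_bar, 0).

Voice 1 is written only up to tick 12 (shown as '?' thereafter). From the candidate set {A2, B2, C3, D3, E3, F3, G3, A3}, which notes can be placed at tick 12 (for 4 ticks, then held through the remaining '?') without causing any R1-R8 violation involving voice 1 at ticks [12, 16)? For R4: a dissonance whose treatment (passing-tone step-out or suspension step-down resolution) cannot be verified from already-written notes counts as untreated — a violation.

{A3, C3, F3}

A2: violates R2
B2: violates R2,R4,R7
C3: legal
D3: violates R4
E3: violates R2
F3: legal
G3: violates R4
A3: legal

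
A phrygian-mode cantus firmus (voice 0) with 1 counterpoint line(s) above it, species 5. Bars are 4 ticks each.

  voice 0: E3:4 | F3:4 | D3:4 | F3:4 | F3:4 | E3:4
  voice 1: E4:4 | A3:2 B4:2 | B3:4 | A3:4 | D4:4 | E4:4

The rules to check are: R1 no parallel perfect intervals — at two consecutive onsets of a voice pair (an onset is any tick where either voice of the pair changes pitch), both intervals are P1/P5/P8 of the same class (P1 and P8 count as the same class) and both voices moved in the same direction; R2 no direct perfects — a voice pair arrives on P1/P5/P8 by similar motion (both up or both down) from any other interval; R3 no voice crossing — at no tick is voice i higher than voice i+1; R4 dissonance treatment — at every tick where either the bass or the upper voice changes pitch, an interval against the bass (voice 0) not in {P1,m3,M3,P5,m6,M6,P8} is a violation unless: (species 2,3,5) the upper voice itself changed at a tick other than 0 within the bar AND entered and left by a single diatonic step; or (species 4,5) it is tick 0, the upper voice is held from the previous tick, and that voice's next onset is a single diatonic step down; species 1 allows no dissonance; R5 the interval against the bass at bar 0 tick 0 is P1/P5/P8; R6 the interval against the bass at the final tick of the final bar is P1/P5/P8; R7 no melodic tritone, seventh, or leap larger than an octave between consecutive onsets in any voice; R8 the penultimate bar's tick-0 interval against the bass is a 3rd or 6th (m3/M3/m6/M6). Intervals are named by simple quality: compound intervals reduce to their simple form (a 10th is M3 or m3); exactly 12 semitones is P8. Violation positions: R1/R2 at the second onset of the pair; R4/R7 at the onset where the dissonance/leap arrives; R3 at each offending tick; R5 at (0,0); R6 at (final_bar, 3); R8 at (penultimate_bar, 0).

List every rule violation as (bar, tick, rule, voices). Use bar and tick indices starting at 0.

(1, 2, R4, (0, 1))
(1, 2, R7, (1,))

bar 0: v0=E3 v1=E4 downbeat P8
bar 1: v0=F3 v1=A3 downbeat M3
bar 2: v0=D3 v1=B3 downbeat M6
bar 3: v0=F3 v1=A3 downbeat M3
bar 4: v0=F3 v1=D4 downbeat M6
bar 5: v0=E3 v1=E4 downbeat P8
  -> R4 @ bar 1 tick 2 v(0, 1): F3/B4 TT untreated
  -> R7 @ bar 1 tick 2 v(1,): A3->B4 leap 14st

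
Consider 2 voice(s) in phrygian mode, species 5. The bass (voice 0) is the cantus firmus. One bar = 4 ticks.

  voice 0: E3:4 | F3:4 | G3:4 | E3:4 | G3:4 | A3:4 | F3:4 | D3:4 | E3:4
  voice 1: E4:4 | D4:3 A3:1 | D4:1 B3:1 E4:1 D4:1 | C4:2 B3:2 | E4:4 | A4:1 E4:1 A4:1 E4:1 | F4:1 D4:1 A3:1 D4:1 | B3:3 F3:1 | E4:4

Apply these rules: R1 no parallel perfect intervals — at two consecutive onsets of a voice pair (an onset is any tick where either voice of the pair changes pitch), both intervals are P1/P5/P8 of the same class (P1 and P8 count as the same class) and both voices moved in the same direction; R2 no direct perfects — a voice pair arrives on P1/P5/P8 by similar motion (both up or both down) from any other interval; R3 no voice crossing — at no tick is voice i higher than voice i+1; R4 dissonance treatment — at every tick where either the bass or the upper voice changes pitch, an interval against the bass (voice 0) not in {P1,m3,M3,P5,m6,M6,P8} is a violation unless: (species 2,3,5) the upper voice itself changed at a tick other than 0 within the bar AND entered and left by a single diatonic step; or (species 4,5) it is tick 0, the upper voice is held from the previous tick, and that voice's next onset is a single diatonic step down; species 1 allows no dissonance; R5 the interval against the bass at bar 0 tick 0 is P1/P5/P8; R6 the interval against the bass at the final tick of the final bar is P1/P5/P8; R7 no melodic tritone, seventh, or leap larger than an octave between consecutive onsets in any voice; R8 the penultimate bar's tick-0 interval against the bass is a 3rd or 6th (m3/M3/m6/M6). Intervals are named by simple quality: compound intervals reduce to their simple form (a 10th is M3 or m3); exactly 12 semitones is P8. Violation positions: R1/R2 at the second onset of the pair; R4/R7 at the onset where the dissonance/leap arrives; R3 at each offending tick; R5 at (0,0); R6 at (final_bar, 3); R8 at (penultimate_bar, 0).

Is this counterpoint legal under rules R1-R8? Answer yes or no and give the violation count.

bar 0: v0=E3 v1=E4 (P8)
bar 1: v0=F3 v1=D4 (M6)
bar 2: v0=G3 v1=D4 (P5)
bar 3: v0=E3 v1=C4 (m6)
bar 4: v0=G3 v1=E4 (M6)
bar 5: v0=A3 v1=A4 (P8)
bar 6: v0=F3 v1=F4 (P8)
bar 7: v0=D3 v1=B3 (M6)
bar 8: v0=E3 v1=E4 (P8)
  R2 @ bar2.0: F3/A3 M3 -> G3/D4 P5 similar
  R2 @ bar5.0: G3/E4 M6 -> A3/A4 P8 similar
  R7 @ bar7.3: B3->F3 leap 6st
  R2 @ bar8.0: D3/F3 m3 -> E3/E4 P8 similar
  R7 @ bar8.0: F3->E4 leap 11st

No (5 violations)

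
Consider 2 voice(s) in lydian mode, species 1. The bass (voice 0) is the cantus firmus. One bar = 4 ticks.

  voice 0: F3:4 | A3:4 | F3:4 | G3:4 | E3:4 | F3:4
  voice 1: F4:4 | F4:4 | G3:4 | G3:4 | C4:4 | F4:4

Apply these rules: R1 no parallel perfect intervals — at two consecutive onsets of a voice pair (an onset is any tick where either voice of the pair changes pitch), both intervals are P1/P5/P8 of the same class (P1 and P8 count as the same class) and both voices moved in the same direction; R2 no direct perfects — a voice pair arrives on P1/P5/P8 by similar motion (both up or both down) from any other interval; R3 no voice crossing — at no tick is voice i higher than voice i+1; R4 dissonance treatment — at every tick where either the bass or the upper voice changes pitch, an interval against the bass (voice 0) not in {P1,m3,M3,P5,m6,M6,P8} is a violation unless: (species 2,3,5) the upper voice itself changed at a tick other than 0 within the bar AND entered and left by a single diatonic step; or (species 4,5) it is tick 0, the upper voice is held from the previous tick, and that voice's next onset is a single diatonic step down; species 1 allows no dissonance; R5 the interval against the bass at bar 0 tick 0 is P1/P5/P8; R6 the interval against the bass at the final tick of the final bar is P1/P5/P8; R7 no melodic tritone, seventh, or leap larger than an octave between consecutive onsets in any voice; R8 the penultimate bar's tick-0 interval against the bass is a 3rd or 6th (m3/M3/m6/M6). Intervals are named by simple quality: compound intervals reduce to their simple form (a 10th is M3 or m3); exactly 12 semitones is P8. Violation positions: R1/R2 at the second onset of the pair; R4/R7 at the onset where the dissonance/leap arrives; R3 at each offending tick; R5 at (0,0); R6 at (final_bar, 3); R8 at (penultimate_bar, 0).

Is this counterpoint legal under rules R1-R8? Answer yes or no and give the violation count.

bar 0: v0=F3 v1=F4 (P8)
bar 1: v0=A3 v1=F4 (m6)
bar 2: v0=F3 v1=G3 (M2)
bar 3: v0=G3 v1=G3 (P1)
bar 4: v0=E3 v1=C4 (m6)
bar 5: v0=F3 v1=F4 (P8)
  R4 @ bar2.0: F3/G3 M2 untreated
  R7 @ bar2.0: F4->G3 leap 10st
  R2 @ bar5.0: E3/C4 m6 -> F3/F4 P8 similar

No (3 violations)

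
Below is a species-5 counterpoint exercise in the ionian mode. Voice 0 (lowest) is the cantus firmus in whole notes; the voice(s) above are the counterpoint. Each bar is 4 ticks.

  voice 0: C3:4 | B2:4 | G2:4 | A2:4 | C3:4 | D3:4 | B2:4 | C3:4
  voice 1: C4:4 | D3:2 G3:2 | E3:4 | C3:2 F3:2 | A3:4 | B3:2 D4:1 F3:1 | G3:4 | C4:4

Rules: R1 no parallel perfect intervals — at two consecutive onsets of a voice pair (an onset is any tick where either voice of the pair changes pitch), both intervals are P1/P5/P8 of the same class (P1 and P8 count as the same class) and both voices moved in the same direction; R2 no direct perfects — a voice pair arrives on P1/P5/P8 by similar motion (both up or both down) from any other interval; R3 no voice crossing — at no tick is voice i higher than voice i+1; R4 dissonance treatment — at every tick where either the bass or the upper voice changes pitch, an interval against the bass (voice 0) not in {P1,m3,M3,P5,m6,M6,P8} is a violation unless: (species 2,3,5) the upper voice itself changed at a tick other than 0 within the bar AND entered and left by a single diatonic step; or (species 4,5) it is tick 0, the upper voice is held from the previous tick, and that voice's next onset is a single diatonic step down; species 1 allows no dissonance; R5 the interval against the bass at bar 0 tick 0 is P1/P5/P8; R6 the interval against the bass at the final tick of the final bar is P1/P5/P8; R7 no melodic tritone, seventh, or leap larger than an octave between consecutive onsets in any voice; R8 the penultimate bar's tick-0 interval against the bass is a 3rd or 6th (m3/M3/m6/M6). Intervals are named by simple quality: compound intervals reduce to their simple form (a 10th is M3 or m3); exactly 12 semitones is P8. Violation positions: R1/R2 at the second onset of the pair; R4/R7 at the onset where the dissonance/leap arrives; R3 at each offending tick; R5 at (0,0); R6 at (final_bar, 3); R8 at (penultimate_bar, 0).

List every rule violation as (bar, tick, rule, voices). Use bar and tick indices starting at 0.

bar 0: v0=C3 v1=C4 downbeat P8
bar 1: v0=B2 v1=D3 downbeat m3
bar 2: v0=G2 v1=E3 downbeat M6
bar 3: v0=A2 v1=C3 downbeat m3
bar 4: v0=C3 v1=A3 downbeat M6
bar 5: v0=D3 v1=B3 downbeat M6
bar 6: v0=B2 v1=G3 downbeat m6
bar 7: v0=C3 v1=C4 downbeat P8
  -> R7 @ bar 1 tick 0 v(1,): C4->D3 leap 10st
  -> R2 @ bar 7 tick 0 v(0, 1): B2/G3 m6 -> C3/C4 P8 similar

(1, 0, R7, (1,))
(7, 0, R2, (0, 1))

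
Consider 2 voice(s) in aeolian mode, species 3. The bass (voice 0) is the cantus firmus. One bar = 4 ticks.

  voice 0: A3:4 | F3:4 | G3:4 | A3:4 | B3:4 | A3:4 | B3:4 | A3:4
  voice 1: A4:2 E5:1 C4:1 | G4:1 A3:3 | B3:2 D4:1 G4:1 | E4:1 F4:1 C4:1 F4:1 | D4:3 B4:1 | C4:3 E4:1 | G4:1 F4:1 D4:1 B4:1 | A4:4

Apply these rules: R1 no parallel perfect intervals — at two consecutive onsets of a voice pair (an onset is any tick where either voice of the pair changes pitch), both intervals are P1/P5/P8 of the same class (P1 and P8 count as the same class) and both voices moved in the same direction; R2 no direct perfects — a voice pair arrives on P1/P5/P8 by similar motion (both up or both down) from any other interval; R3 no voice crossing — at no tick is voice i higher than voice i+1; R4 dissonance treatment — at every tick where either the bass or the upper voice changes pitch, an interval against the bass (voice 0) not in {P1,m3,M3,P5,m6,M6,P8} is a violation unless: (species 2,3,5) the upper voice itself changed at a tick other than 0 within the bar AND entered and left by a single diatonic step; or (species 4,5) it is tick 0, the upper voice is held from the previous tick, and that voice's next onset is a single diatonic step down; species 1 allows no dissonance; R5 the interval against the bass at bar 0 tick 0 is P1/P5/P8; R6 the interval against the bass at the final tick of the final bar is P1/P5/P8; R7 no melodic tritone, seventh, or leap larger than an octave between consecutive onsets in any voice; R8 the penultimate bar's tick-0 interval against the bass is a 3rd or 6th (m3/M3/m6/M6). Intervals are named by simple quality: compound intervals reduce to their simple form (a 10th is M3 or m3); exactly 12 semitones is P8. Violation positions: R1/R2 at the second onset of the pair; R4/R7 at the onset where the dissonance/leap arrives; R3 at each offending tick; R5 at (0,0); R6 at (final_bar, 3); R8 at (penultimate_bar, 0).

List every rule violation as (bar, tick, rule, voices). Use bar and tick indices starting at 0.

(0, 3, R7, (1,))
(1, 0, R4, (0, 1))
(1, 1, R7, (1,))
(5, 0, R7, (1,))
(6, 1, R4, (0, 1))
(7, 0, R1, (0, 1))

bar 0: v0=A3 v1=A4 downbeat P8
bar 1: v0=F3 v1=G4 downbeat M2
bar 2: v0=G3 v1=B3 downbeat M3
bar 3: v0=A3 v1=E4 downbeat P5
bar 4: v0=B3 v1=D4 downbeat m3
bar 5: v0=A3 v1=C4 downbeat m3
bar 6: v0=B3 v1=G4 downbeat m6
bar 7: v0=A3 v1=A4 downbeat P8
  -> R7 @ bar 0 tick 3 v(1,): E5->C4 leap 16st
  -> R4 @ bar 1 tick 0 v(0, 1): F3/G4 M2 untreated
  -> R7 @ bar 1 tick 1 v(1,): G4->A3 leap 10st
  -> R7 @ bar 5 tick 0 v(1,): B4->C4 leap 11st
  -> R4 @ bar 6 tick 1 v(0, 1): B3/F4 TT untreated
  -> R1 @ bar 7 tick 0 v(0, 1): B3/B4 P8 -> A3/A4 P8 similar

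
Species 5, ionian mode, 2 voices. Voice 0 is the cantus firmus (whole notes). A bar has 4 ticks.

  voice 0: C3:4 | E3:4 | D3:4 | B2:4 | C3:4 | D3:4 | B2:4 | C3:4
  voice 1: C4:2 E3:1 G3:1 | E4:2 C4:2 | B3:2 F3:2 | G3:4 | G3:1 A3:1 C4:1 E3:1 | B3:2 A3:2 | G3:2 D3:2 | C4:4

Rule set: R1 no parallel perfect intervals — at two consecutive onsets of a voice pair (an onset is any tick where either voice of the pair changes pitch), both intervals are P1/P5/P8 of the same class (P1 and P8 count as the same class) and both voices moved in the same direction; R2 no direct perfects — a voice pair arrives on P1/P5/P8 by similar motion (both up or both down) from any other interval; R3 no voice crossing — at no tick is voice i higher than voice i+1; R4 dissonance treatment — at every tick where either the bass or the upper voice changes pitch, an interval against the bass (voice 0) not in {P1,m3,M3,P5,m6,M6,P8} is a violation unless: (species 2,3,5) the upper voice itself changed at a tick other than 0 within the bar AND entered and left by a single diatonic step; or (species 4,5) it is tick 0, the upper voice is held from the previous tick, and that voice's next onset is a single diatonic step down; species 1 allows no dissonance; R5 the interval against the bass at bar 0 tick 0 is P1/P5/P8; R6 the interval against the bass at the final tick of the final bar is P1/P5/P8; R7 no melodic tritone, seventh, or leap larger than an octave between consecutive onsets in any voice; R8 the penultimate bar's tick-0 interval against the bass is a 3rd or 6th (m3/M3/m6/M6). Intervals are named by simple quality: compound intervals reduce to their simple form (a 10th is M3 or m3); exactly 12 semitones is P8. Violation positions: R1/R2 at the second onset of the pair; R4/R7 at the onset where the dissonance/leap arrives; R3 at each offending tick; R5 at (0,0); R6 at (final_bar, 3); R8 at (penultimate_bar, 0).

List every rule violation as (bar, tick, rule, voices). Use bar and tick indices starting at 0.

bar 0: v0=C3 v1=C4 downbeat P8
bar 1: v0=E3 v1=E4 downbeat P8
bar 2: v0=D3 v1=B3 downbeat M6
bar 3: v0=B2 v1=G3 downbeat m6
bar 4: v0=C3 v1=G3 downbeat P5
bar 5: v0=D3 v1=B3 downbeat M6
bar 6: v0=B2 v1=G3 downbeat m6
bar 7: v0=C3 v1=C4 downbeat P8
  -> R2 @ bar 1 tick 0 v(0, 1): C3/G3 P5 -> E3/E4 P8 similar
  -> R7 @ bar 2 tick 2 v(1,): B3->F3 leap 6st
  -> R2 @ bar 7 tick 0 v(0, 1): B2/D3 m3 -> C3/C4 P8 similar
  -> R7 @ bar 7 tick 0 v(1,): D3->C4 leap 10st

(1, 0, R2, (0, 1))
(2, 2, R7, (1,))
(7, 0, R2, (0, 1))
(7, 0, R7, (1,))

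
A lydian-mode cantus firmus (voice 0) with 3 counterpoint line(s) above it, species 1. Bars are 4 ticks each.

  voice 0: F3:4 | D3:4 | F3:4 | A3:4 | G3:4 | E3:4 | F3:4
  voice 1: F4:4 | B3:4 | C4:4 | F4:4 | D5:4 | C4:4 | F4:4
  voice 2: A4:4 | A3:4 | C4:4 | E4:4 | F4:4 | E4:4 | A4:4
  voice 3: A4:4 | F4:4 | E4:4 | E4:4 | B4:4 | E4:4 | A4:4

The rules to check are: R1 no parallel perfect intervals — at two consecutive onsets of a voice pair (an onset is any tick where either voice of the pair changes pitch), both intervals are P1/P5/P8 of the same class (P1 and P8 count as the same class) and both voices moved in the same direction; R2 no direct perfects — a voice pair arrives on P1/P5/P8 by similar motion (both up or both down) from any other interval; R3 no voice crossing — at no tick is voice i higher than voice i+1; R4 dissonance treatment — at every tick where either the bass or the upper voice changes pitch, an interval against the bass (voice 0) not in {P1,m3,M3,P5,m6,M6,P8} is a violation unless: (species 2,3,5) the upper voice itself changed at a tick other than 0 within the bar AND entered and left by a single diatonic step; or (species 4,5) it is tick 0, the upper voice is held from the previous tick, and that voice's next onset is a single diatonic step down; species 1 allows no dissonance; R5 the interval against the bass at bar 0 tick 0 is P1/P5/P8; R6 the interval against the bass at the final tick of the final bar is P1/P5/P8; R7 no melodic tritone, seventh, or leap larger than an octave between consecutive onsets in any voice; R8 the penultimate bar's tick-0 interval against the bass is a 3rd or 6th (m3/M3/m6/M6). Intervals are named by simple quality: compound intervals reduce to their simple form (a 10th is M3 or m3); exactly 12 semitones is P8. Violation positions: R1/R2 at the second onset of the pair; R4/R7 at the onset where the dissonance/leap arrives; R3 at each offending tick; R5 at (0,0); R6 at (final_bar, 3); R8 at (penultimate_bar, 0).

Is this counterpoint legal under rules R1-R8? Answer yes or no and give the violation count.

bar 0: v0=F3 v1=F4 v2=A4 v3=A4 (M3)
bar 1: v0=D3 v1=B3 v2=A3 v3=F4 (m3)
bar 2: v0=F3 v1=C4 v2=C4 v3=E4 (M7)
bar 3: v0=A3 v1=F4 v2=E4 v3=E4 (P5)
bar 4: v0=G3 v1=D5 v2=F4 v3=B4 (M3)
bar 5: v0=E3 v1=C4 v2=E4 v3=E4 (P8)
bar 6: v0=F3 v1=F4 v2=A4 v3=A4 (M3)
  R5 @ bar0.0: opens on M3
  R5 @ bar0.0: opens on M3
  R2 @ bar1.0: F3/A4 M3 -> D3/A3 P5 similar
  R3 @ bar1.0: B3 above A3
  R7 @ bar1.0: F4->B3 leap 6st
  R3 @ bar1.1: B3 above A3
  R3 @ bar1.2: B3 above A3
  R3 @ bar1.3: B3 above A3
  R1 @ bar2.0: D3/A3 P5 -> F3/C4 P5 similar
  R2 @ bar2.0: D3/B3 M6 -> F3/C4 P5 similar
  R2 @ bar2.0: B3/A3 M2 -> C4/C4 P1 similar
  R4 @ bar2.0: F3/E4 M7 untreated
  R1 @ bar3.0: F3/C4 P5 -> A3/E4 P5 similar
  R3 @ bar3.0: F4 above E4
  R3 @ bar3.1: F4 above E4
  R3 @ bar3.2: F4 above E4
  R3 @ bar3.3: F4 above E4
  R3 @ bar4.0: D5 above F4
  R4 @ bar4.0: G3/F4 m7 untreated
  R3 @ bar4.1: D5 above F4
  R3 @ bar4.2: D5 above F4
  R3 @ bar4.3: D5 above F4
  R2 @ bar5.0: G3/F4 m7 -> E3/E4 P8 similar
  R2 @ bar5.0: G3/B4 M3 -> E3/E4 P8 similar
  R2 @ bar5.0: F4/B4 TT -> E4/E4 P1 similar
  R7 @ bar5.0: D5->C4 leap 14st
  R8 @ bar5.0: penult P8 not 3rd/6th
  R8 @ bar5.0: penult P8 not 3rd/6th
  R1 @ bar6.0: E4/E4 P1 -> A4/A4 P1 similar
  R2 @ bar6.0: E3/C4 m6 -> F3/F4 P8 similar
  R6 @ bar6.3: closes on M3
  R6 @ bar6.3: closes on M3

No (32 violations)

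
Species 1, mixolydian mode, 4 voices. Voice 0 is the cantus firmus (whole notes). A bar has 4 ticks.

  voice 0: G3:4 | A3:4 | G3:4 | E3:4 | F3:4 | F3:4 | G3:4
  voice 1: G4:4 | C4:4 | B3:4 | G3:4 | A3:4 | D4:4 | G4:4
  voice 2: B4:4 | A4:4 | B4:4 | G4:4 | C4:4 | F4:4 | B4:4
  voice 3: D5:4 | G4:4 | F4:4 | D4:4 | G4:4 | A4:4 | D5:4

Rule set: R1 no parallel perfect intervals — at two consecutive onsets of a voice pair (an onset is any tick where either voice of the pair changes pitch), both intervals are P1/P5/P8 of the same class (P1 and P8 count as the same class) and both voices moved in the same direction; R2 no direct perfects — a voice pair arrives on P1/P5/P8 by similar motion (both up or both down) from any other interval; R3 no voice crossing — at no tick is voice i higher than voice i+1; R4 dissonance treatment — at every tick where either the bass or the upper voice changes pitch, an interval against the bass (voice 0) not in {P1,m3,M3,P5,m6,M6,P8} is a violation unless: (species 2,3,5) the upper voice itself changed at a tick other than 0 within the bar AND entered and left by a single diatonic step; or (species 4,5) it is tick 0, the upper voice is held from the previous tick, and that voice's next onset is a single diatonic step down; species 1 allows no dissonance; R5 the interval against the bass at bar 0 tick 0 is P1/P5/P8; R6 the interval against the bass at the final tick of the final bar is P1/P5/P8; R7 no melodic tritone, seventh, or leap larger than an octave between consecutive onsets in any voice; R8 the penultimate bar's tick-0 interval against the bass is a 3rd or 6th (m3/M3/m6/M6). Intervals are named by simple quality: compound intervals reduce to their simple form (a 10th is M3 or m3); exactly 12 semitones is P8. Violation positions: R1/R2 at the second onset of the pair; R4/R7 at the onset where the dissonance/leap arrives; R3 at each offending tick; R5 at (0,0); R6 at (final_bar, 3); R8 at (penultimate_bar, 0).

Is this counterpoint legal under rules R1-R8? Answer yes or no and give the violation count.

No (27 violations)

bar 0: v0=G3 v1=G4 v2=B4 v3=D5 (P5)
bar 1: v0=A3 v1=C4 v2=A4 v3=G4 (m7)
bar 2: v0=G3 v1=B3 v2=B4 v3=F4 (m7)
bar 3: v0=E3 v1=G3 v2=G4 v3=D4 (m7)
bar 4: v0=F3 v1=A3 v2=C4 v3=G4 (M2)
bar 5: v0=F3 v1=D4 v2=F4 v3=A4 (M3)
bar 6: v0=G3 v1=G4 v2=B4 v3=D5 (P5)
  R5 @ bar0.0: opens on M3
  R1 @ bar1.0: G4/D5 P5 -> C4/G4 P5 similar
  R3 @ bar1.0: A4 above G4
  R4 @ bar1.0: A3/G4 m7 untreated
  R3 @ bar1.1: A4 above G4
  R3 @ bar1.2: A4 above G4
  R3 @ bar1.3: A4 above G4
  R3 @ bar2.0: B4 above F4
  R4 @ bar2.0: G3/F4 m7 untreated
  R3 @ bar2.1: B4 above F4
  R3 @ bar2.2: B4 above F4
  R3 @ bar2.3: B4 above F4
  R1 @ bar3.0: B3/B4 P8 -> G3/G4 P8 similar
  R2 @ bar3.0: B3/F4 TT -> G3/D4 P5 similar
  R3 @ bar3.0: G4 above D4
  R4 @ bar3.0: E3/D4 m7 untreated
  R3 @ bar3.1: G4 above D4
  R3 @ bar3.2: G4 above D4
  R3 @ bar3.3: G4 above D4
  R4 @ bar4.0: F3/G4 M2 untreated
  R2 @ bar5.0: A3/G4 m7 -> D4/A4 P5 similar
  R8 @ bar5.0: penult P8 not 3rd/6th
  R1 @ bar6.0: D4/A4 P5 -> G4/D5 P5 similar
  R2 @ bar6.0: F3/D4 M6 -> G3/G4 P8 similar
  R2 @ bar6.0: F3/A4 M3 -> G3/D5 P5 similar
  R7 @ bar6.0: F4->B4 leap 6st
  R6 @ bar6.3: closes on M3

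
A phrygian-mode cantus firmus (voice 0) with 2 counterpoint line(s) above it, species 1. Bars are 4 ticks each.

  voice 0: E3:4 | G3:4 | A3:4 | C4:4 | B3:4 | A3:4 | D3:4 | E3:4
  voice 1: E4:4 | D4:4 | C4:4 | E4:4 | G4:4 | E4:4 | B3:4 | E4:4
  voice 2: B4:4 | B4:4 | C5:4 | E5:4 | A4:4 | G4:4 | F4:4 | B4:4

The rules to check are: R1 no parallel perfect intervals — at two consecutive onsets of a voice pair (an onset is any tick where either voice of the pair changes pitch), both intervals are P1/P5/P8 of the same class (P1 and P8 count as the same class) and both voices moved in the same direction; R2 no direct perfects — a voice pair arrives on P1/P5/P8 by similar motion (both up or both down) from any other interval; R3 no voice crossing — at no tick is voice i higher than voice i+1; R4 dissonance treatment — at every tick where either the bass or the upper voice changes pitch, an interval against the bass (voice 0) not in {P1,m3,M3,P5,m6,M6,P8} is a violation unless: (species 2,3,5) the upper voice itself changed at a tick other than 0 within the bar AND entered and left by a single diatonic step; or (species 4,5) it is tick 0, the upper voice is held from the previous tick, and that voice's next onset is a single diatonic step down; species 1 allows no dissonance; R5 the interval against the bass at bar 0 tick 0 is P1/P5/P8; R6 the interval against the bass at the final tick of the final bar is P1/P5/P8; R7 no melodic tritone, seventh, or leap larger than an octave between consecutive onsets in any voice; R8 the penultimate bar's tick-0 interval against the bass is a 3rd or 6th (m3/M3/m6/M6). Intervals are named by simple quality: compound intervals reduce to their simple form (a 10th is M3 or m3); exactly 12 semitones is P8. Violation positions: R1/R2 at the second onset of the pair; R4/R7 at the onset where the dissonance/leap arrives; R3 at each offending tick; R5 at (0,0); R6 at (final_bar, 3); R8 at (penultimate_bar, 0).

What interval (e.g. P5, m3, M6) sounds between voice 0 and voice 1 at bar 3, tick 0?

voice 0=C4 voice 1=E4 -> M3

M3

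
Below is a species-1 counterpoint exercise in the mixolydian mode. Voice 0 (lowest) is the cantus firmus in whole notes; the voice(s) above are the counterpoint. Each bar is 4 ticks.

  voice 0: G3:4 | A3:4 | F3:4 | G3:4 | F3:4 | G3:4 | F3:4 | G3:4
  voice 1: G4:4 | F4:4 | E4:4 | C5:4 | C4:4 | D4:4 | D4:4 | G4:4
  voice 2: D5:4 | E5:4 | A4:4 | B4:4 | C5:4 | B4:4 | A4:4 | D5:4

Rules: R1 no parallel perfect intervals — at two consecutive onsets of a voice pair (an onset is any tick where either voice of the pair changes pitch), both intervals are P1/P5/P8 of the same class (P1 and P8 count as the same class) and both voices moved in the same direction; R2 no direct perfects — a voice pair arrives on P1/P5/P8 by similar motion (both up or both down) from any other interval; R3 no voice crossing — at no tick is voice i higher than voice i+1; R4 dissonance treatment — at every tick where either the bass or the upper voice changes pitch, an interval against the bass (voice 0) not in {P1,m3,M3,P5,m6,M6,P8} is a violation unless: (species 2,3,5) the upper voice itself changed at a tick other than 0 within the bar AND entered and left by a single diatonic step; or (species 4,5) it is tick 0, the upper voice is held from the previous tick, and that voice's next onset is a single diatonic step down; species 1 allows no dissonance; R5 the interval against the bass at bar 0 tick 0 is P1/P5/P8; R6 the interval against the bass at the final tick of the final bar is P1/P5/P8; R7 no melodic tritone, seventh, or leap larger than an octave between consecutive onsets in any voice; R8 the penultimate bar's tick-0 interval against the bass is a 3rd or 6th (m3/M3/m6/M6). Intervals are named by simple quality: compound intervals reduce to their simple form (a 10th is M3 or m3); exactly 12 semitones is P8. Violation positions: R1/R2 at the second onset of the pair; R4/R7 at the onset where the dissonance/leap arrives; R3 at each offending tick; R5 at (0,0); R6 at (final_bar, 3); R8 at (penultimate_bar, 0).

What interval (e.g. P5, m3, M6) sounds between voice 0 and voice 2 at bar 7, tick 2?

P5

voice 0=G3 voice 2=D5 -> P5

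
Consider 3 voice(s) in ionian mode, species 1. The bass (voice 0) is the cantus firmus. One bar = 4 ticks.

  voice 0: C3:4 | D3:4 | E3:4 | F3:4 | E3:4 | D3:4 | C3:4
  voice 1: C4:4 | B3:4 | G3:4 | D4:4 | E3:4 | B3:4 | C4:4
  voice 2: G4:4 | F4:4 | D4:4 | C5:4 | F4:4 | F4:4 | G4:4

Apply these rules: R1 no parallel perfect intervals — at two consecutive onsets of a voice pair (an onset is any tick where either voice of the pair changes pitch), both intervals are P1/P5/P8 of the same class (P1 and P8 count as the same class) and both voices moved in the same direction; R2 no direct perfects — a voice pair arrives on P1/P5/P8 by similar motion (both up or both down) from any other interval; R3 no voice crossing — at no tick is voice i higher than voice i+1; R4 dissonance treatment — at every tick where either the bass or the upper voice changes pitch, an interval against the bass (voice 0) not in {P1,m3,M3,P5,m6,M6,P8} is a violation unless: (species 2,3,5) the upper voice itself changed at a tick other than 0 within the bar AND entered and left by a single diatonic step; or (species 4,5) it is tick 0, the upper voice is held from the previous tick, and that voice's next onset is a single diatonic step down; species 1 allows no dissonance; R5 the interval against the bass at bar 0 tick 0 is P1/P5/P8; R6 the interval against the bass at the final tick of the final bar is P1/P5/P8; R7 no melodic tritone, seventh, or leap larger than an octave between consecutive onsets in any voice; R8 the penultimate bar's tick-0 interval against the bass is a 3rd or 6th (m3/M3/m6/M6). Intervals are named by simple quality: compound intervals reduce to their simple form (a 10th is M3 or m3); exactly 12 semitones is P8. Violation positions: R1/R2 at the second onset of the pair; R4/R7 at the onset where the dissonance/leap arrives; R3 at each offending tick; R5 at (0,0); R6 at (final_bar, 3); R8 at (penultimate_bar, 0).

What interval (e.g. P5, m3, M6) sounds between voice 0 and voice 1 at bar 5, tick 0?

voice 0=D3 voice 1=B3 -> M6

M6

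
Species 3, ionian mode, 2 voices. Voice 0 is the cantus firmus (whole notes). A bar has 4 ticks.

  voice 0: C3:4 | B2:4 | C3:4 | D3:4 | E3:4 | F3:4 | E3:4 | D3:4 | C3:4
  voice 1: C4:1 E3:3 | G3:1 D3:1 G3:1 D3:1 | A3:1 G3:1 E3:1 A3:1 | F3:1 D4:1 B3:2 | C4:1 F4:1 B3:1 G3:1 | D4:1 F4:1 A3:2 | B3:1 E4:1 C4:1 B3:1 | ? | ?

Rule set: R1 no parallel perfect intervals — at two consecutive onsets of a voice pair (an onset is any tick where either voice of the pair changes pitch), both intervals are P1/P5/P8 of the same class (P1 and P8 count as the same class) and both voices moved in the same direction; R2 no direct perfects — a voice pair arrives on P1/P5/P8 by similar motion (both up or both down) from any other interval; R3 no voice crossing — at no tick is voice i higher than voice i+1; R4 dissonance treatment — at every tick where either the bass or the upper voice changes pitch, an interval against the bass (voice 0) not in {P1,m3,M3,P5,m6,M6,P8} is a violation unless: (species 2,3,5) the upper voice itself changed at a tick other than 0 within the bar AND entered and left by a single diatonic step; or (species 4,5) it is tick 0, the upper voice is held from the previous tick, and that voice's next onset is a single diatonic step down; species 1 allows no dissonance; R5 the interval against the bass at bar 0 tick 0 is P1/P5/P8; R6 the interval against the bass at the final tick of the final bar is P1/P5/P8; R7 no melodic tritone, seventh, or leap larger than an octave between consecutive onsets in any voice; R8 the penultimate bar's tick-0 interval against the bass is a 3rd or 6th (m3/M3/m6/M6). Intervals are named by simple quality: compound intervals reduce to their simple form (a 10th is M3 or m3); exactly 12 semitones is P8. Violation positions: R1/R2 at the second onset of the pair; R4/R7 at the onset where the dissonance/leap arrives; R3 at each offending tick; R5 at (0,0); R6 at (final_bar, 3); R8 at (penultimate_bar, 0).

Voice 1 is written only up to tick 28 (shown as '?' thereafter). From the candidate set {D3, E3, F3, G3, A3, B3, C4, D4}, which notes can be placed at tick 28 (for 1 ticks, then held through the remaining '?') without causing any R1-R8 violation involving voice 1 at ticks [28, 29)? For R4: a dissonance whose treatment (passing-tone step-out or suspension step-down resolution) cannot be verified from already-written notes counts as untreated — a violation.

{B3}

D3: violates R2,R8
E3: violates R4,R8
F3: violates R7
G3: violates R4,R8
A3: violates R1,R8
B3: legal
C4: violates R4,R8
D4: violates R8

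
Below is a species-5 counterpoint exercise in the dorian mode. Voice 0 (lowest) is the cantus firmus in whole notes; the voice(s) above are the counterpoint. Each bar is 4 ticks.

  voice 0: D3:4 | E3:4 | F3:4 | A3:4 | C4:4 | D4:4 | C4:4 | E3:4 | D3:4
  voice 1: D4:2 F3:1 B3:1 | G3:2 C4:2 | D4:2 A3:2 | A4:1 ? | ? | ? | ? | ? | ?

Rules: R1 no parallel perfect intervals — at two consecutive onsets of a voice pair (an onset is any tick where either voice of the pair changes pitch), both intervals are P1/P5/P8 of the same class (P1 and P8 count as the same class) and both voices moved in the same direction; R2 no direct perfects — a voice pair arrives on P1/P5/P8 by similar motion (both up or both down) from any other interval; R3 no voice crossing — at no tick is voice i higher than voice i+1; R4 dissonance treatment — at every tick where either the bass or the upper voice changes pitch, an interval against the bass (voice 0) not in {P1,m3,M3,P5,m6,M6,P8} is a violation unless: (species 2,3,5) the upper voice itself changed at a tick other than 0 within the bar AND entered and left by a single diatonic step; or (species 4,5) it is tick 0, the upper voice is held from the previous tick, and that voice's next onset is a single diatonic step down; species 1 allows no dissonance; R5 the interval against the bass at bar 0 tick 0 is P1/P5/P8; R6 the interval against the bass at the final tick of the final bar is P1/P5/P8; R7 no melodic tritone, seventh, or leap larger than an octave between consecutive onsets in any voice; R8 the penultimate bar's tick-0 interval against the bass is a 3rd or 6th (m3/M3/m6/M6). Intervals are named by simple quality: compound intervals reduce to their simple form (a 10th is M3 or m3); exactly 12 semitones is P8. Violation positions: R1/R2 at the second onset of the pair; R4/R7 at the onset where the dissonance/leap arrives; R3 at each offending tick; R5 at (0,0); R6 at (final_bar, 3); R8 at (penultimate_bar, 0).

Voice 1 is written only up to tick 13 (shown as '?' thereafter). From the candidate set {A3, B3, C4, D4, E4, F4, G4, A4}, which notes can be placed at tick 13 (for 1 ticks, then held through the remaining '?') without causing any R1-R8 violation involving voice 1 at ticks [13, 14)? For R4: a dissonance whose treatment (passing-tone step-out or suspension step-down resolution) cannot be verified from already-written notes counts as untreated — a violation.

{A3, A4, C4, E4, F4}

A3: legal
B3: violates R4,R7
C4: legal
D4: violates R4
E4: legal
F4: legal
G4: violates R4
A4: legal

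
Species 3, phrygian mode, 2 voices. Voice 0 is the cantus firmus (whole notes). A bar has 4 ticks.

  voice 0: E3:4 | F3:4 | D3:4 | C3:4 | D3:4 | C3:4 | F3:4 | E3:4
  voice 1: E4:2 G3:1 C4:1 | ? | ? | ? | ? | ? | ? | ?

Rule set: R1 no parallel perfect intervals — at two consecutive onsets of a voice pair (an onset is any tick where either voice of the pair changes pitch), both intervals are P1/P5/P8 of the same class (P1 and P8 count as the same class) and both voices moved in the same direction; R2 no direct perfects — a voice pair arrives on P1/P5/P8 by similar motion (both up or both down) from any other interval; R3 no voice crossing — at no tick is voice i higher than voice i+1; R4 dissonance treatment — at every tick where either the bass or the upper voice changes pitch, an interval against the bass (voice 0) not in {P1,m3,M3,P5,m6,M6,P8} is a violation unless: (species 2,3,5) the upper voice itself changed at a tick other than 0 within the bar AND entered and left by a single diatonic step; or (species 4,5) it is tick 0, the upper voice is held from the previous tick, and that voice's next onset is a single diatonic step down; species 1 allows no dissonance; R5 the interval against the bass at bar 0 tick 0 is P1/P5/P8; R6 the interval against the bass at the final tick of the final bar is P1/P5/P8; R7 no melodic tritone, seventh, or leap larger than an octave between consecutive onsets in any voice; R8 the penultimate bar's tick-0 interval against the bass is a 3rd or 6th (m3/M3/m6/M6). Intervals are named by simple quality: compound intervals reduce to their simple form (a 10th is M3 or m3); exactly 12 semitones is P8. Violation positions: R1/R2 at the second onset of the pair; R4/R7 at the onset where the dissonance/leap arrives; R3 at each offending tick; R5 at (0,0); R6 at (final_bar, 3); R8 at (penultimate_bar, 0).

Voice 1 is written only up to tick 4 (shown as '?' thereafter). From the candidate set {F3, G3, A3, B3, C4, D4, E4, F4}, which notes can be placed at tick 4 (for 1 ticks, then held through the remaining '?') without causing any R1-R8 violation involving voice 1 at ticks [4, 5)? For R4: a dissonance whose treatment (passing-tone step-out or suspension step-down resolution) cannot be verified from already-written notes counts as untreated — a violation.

F3: legal
G3: violates R4
A3: legal
B3: violates R4
C4: legal
D4: legal
E4: violates R4
F4: violates R2

{A3, C4, D4, F3}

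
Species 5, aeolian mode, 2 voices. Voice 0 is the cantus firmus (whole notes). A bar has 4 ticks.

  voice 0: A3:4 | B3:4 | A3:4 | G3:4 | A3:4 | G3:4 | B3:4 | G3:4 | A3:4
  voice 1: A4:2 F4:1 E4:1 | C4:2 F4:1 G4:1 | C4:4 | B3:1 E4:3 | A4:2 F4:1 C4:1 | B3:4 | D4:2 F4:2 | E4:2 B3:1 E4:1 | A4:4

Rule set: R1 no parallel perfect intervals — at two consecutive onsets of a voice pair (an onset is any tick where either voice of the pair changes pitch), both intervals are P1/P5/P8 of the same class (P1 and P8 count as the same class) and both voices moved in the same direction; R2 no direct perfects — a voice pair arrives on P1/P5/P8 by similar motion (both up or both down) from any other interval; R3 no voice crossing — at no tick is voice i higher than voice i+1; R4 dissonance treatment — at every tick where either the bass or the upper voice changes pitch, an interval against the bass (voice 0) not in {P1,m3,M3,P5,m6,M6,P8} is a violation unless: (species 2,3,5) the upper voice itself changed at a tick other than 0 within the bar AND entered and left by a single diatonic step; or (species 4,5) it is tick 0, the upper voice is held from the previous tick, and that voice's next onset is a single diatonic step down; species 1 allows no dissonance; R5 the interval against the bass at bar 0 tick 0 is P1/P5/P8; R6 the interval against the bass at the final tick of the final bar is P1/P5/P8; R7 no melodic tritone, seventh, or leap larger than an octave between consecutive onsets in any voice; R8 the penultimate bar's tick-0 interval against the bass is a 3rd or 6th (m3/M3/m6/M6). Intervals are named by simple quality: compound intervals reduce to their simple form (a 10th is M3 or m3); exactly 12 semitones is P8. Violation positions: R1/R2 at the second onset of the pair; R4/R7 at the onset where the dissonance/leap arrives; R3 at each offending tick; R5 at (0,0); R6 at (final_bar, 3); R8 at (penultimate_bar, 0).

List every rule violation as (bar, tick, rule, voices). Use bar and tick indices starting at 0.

bar 0: v0=A3 v1=A4 downbeat P8
bar 1: v0=B3 v1=C4 downbeat m2
bar 2: v0=A3 v1=C4 downbeat m3
bar 3: v0=G3 v1=B3 downbeat M3
bar 4: v0=A3 v1=A4 downbeat P8
bar 5: v0=G3 v1=B3 downbeat M3
bar 6: v0=B3 v1=D4 downbeat m3
bar 7: v0=G3 v1=E4 downbeat M6
bar 8: v0=A3 v1=A4 downbeat P8
  -> R4 @ bar 1 tick 0 v(0, 1): B3/C4 m2 untreated
  -> R4 @ bar 1 tick 2 v(0, 1): B3/F4 TT untreated
  -> R2 @ bar 4 tick 0 v(0, 1): G3/E4 M6 -> A3/A4 P8 similar
  -> R4 @ bar 6 tick 2 v(0, 1): B3/F4 TT untreated
  -> R2 @ bar 8 tick 0 v(0, 1): G3/E4 M6 -> A3/A4 P8 similar

(1, 0, R4, (0, 1))
(1, 2, R4, (0, 1))
(4, 0, R2, (0, 1))
(6, 2, R4, (0, 1))
(8, 0, R2, (0, 1))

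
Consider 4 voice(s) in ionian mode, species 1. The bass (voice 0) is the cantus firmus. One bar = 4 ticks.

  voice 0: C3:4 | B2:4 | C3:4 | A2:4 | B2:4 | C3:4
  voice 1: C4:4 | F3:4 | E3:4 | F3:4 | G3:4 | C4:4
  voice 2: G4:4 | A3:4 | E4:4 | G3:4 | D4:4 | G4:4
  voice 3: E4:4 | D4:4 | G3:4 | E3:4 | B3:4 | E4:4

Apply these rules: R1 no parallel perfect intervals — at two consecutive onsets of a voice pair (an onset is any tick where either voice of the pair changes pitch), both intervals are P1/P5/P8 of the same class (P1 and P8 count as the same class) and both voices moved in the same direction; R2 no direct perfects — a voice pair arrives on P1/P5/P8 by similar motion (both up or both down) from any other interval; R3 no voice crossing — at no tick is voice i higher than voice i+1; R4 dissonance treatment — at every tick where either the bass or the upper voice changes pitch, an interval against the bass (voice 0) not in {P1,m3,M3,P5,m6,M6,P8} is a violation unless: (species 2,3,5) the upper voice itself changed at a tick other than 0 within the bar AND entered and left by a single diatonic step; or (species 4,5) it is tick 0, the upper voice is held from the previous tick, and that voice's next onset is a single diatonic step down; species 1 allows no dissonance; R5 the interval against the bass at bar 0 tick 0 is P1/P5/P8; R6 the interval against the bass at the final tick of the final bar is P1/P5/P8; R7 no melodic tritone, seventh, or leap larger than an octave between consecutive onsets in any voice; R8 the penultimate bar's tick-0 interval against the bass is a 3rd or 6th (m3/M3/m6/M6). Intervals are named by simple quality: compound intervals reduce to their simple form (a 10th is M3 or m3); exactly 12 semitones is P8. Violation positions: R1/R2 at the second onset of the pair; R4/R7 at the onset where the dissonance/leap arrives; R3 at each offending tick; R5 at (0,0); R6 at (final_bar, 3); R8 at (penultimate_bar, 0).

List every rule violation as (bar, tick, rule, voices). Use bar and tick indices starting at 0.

(0, 0, R3, (2, 3))
(0, 0, R5, (0, 3))
(0, 1, R3, (2, 3))
(0, 2, R3, (2, 3))
(0, 3, R3, (2, 3))
(1, 0, R4, (0, 1))
(1, 0, R4, (0, 2))
(1, 0, R7, (2,))
(2, 0, R3, (2, 3))
(2, 1, R3, (2, 3))
(2, 2, R3, (2, 3))
(2, 3, R3, (2, 3))
(3, 0, R1, (0, 3))
(3, 0, R3, (2, 3))
(3, 0, R4, (0, 2))
(3, 1, R3, (2, 3))
(3, 2, R3, (2, 3))
(3, 3, R3, (2, 3))
(4, 0, R2, (0, 3))
(4, 0, R2, (1, 2))
(4, 0, R3, (2, 3))
(4, 0, R8, (0, 3))
(4, 1, R3, (2, 3))
(4, 2, R3, (2, 3))
(4, 3, R3, (2, 3))
(5, 0, R1, (1, 2))
(5, 0, R2, (0, 1))
(5, 0, R2, (0, 2))
(5, 0, R3, (2, 3))
(5, 1, R3, (2, 3))
(5, 2, R3, (2, 3))
(5, 3, R3, (2, 3))
(5, 3, R6, (0, 3))

bar 0: v0=C3 v1=C4 v2=G4 v3=E4 downbeat M3
bar 1: v0=B2 v1=F3 v2=A3 v3=D4 downbeat m3
bar 2: v0=C3 v1=E3 v2=E4 v3=G3 downbeat P5
bar 3: v0=A2 v1=F3 v2=G3 v3=E3 downbeat P5
bar 4: v0=B2 v1=G3 v2=D4 v3=B3 downbeat P8
bar 5: v0=C3 v1=C4 v2=G4 v3=E4 downbeat M3
  -> R3 @ bar 0 tick 0 v(2, 3): G4 above E4
  -> R5 @ bar 0 tick 0 v(0, 3): opens on M3
  -> R3 @ bar 0 tick 1 v(2, 3): G4 above E4
  -> R3 @ bar 0 tick 2 v(2, 3): G4 above E4
  -> R3 @ bar 0 tick 3 v(2, 3): G4 above E4
  -> R4 @ bar 1 tick 0 v(0, 1): B2/F3 TT untreated
  -> R4 @ bar 1 tick 0 v(0, 2): B2/A3 m7 untreated
  -> R7 @ bar 1 tick 0 v(2,): G4->A3 leap 10st
  -> R3 @ bar 2 tick 0 v(2, 3): E4 above G3
  -> R3 @ bar 2 tick 1 v(2, 3): E4 above G3
  -> R3 @ bar 2 tick 2 v(2, 3): E4 above G3
  -> R3 @ bar 2 tick 3 v(2, 3): E4 above G3
  -> R1 @ bar 3 tick 0 v(0, 3): C3/G3 P5 -> A2/E3 P5 similar
  -> R3 @ bar 3 tick 0 v(2, 3): G3 above E3
  -> R4 @ bar 3 tick 0 v(0, 2): A2/G3 m7 untreated
  -> R3 @ bar 3 tick 1 v(2, 3): G3 above E3
  -> R3 @ bar 3 tick 2 v(2, 3): G3 above E3
  -> R3 @ bar 3 tick 3 v(2, 3): G3 above E3
  -> R2 @ bar 4 tick 0 v(0, 3): A2/E3 P5 -> B2/B3 P8 similar
  -> R2 @ bar 4 tick 0 v(1, 2): F3/G3 M2 -> G3/D4 P5 similar
  -> R3 @ bar 4 tick 0 v(2, 3): D4 above B3
  -> R8 @ bar 4 tick 0 v(0, 3): penult P8 not 3rd/6th
  -> R3 @ bar 4 tick 1 v(2, 3): D4 above B3
  -> R3 @ bar 4 tick 2 v(2, 3): D4 above B3
  -> R3 @ bar 4 tick 3 v(2, 3): D4 above B3
  -> R1 @ bar 5 tick 0 v(1, 2): G3/D4 P5 -> C4/G4 P5 similar
  -> R2 @ bar 5 tick 0 v(0, 1): B2/G3 m6 -> C3/C4 P8 similar
  -> R2 @ bar 5 tick 0 v(0, 2): B2/D4 m3 -> C3/G4 P5 similar
  -> R3 @ bar 5 tick 0 v(2, 3): G4 above E4
  -> R3 @ bar 5 tick 1 v(2, 3): G4 above E4
  -> R3 @ bar 5 tick 2 v(2, 3): G4 above E4
  -> R3 @ bar 5 tick 3 v(2, 3): G4 above E4
  -> R6 @ bar 5 tick 3 v(0, 3): closes on M3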